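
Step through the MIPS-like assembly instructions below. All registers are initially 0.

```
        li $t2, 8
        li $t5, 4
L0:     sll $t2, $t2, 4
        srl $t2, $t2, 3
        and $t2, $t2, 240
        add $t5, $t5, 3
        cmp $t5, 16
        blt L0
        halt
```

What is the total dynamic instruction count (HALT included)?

27

after li $t2, 8: $t2=8
after li $t5, 4: $t5=4
after sll $t2, $t2, 4: $t2=8<<4=128
after srl $t2, $t2, 3: $t2=128>>3=16
after and $t2, $t2, 240: $t2=16&240=16
after add $t5, $t5, 3: $t5=4+3=7
cmp $t5, 16  (cmp 7,16)
blt L0: taken
after sll $t2, $t2, 4: $t2=16<<4=256
after srl $t2, $t2, 3: $t2=256>>3=32
after and $t2, $t2, 240: $t2=32&240=32
after add $t5, $t5, 3: $t5=7+3=10
cmp $t5, 16  (cmp 10,16)
blt L0: taken
after sll $t2, $t2, 4: $t2=32<<4=512
after srl $t2, $t2, 3: $t2=512>>3=64
after and $t2, $t2, 240: $t2=64&240=64
after add $t5, $t5, 3: $t5=10+3=13
cmp $t5, 16  (cmp 13,16)
blt L0: taken
after sll $t2, $t2, 4: $t2=64<<4=1024
after srl $t2, $t2, 3: $t2=1024>>3=128
after and $t2, $t2, 240: $t2=128&240=128
after add $t5, $t5, 3: $t5=13+3=16
cmp $t5, 16  (cmp 16,16)
blt L0: not taken
halt.
Total executed instructions: 27.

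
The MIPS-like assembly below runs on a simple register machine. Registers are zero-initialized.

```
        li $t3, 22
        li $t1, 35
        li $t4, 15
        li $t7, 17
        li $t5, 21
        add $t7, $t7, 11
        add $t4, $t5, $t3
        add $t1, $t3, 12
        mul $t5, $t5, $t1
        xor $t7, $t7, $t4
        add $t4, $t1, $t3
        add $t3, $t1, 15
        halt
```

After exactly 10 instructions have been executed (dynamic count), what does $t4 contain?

43

after li $t3, 22: $t3=22
after li $t1, 35: $t1=35
after li $t4, 15: $t4=15
after li $t7, 17: $t7=17
after li $t5, 21: $t5=21
after add $t7, $t7, 11: $t7=17+11=28
after add $t4, $t5, $t3: $t4=21+22=43
after add $t1, $t3, 12: $t1=22+12=34
after mul $t5, $t5, $t1: $t5=21*34=714
after xor $t7, $t7, $t4: $t7=28^43=55
After step 10: $t4 = 43.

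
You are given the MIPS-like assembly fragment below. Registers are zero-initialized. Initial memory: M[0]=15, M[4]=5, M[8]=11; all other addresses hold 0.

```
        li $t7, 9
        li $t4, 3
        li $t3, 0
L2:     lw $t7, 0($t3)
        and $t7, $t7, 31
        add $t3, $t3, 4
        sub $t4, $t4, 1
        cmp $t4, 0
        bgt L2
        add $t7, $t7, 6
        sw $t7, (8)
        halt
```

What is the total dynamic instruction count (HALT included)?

after li $t7, 9: $t7=9
after li $t4, 3: $t4=3
after li $t3, 0: $t3=0
after lw $t7, 0($t3): $t7=M[0]=15
after and $t7, $t7, 31: $t7=15&31=15
after add $t3, $t3, 4: $t3=0+4=4
after sub $t4, $t4, 1: $t4=3-1=2
cmp $t4, 0  (cmp 2,0)
bgt L2: taken
after lw $t7, 0($t3): $t7=M[4]=5
after and $t7, $t7, 31: $t7=5&31=5
after add $t3, $t3, 4: $t3=4+4=8
after sub $t4, $t4, 1: $t4=2-1=1
cmp $t4, 0  (cmp 1,0)
bgt L2: taken
after lw $t7, 0($t3): $t7=M[8]=11
after and $t7, $t7, 31: $t7=11&31=11
after add $t3, $t3, 4: $t3=8+4=12
after sub $t4, $t4, 1: $t4=1-1=0
cmp $t4, 0  (cmp 0,0)
bgt L2: not taken
after add $t7, $t7, 6: $t7=11+6=17
sw $t7, (8) → M[8]=17
halt.
Total executed instructions: 24.

24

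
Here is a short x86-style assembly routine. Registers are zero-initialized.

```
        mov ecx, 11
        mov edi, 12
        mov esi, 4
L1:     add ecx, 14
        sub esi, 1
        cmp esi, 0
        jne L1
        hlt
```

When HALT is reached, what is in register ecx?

67

after mov ecx, 11: ecx=11
after mov edi, 12: edi=12
after mov esi, 4: esi=4
after add ecx, 14: ecx=11+14=25
after sub esi, 1: esi=4-1=3
cmp esi, 0  (cmp 3,0)
jne L1: taken
after add ecx, 14: ecx=25+14=39
after sub esi, 1: esi=3-1=2
cmp esi, 0  (cmp 2,0)
jne L1: taken
after add ecx, 14: ecx=39+14=53
after sub esi, 1: esi=2-1=1
cmp esi, 0  (cmp 1,0)
jne L1: taken
after add ecx, 14: ecx=53+14=67
after sub esi, 1: esi=1-1=0
cmp esi, 0  (cmp 0,0)
jne L1: not taken
halt.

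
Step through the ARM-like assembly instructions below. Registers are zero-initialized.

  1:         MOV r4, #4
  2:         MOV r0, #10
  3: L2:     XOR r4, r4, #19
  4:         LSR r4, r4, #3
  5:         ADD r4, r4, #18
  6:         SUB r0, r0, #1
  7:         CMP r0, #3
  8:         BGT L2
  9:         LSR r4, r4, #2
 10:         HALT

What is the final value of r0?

MOV r4, #4 → r4=4
MOV r0, #10 → r0=10
XOR r4, r4, #19 → r4=4^19=23
LSR r4, r4, #3 → r4=23>>3=2
ADD r4, r4, #18 → r4=2+18=20
SUB r0, r0, #1 → r0=10-1=9
CMP r0, #3  (cmp 9,3)
BGT L2: taken
XOR r4, r4, #19 → r4=20^19=7
LSR r4, r4, #3 → r4=7>>3=0
ADD r4, r4, #18 → r4=0+18=18
SUB r0, r0, #1 → r0=9-1=8
CMP r0, #3  (cmp 8,3)
BGT L2: taken
XOR r4, r4, #19 → r4=18^19=1
LSR r4, r4, #3 → r4=1>>3=0
ADD r4, r4, #18 → r4=0+18=18
SUB r0, r0, #1 → r0=8-1=7
CMP r0, #3  (cmp 7,3)
BGT L2: taken
XOR r4, r4, #19 → r4=18^19=1
LSR r4, r4, #3 → r4=1>>3=0
ADD r4, r4, #18 → r4=0+18=18
SUB r0, r0, #1 → r0=7-1=6
CMP r0, #3  (cmp 6,3)
BGT L2: taken
XOR r4, r4, #19 → r4=18^19=1
LSR r4, r4, #3 → r4=1>>3=0
ADD r4, r4, #18 → r4=0+18=18
SUB r0, r0, #1 → r0=6-1=5
CMP r0, #3  (cmp 5,3)
BGT L2: taken
XOR r4, r4, #19 → r4=18^19=1
LSR r4, r4, #3 → r4=1>>3=0
ADD r4, r4, #18 → r4=0+18=18
SUB r0, r0, #1 → r0=5-1=4
CMP r0, #3  (cmp 4,3)
BGT L2: taken
XOR r4, r4, #19 → r4=18^19=1
LSR r4, r4, #3 → r4=1>>3=0
ADD r4, r4, #18 → r4=0+18=18
SUB r0, r0, #1 → r0=4-1=3
CMP r0, #3  (cmp 3,3)
BGT L2: not taken
LSR r4, r4, #2 → r4=18>>2=4
halt.

3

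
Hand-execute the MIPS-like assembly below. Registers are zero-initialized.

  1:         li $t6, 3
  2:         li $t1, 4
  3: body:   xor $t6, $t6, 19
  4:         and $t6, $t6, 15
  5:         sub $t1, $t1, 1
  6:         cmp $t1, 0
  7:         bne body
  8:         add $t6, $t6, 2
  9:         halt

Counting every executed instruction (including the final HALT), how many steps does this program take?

24

$t6=3
$t1=4
$t6=3^19=16
$t6=16&15=0
$t1=4-1=3
cmp $t1, 0  (cmp 3,0)
bne body: taken
$t6=0^19=19
$t6=19&15=3
$t1=3-1=2
cmp $t1, 0  (cmp 2,0)
bne body: taken
$t6=3^19=16
$t6=16&15=0
$t1=2-1=1
cmp $t1, 0  (cmp 1,0)
bne body: taken
$t6=0^19=19
$t6=19&15=3
$t1=1-1=0
cmp $t1, 0  (cmp 0,0)
bne body: not taken
$t6=3+2=5
halt.
Total executed instructions: 24.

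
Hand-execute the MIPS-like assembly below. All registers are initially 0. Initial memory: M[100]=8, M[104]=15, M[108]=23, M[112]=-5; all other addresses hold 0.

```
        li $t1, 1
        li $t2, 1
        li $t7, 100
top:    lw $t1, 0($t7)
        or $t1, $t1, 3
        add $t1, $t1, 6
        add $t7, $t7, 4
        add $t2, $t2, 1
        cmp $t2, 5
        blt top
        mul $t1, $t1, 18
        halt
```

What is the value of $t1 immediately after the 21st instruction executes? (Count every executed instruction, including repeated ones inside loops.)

29

after li $t1, 1: $t1=1
after li $t2, 1: $t2=1
after li $t7, 100: $t7=100
after lw $t1, 0($t7): $t1=M[100]=8
after or $t1, $t1, 3: $t1=8|3=11
after add $t1, $t1, 6: $t1=11+6=17
after add $t7, $t7, 4: $t7=100+4=104
after add $t2, $t2, 1: $t2=1+1=2
cmp $t2, 5  (cmp 2,5)
blt top: taken
after lw $t1, 0($t7): $t1=M[104]=15
after or $t1, $t1, 3: $t1=15|3=15
after add $t1, $t1, 6: $t1=15+6=21
after add $t7, $t7, 4: $t7=104+4=108
after add $t2, $t2, 1: $t2=2+1=3
cmp $t2, 5  (cmp 3,5)
blt top: taken
after lw $t1, 0($t7): $t1=M[108]=23
after or $t1, $t1, 3: $t1=23|3=23
after add $t1, $t1, 6: $t1=23+6=29
after add $t7, $t7, 4: $t7=108+4=112
After step 21: $t1 = 29.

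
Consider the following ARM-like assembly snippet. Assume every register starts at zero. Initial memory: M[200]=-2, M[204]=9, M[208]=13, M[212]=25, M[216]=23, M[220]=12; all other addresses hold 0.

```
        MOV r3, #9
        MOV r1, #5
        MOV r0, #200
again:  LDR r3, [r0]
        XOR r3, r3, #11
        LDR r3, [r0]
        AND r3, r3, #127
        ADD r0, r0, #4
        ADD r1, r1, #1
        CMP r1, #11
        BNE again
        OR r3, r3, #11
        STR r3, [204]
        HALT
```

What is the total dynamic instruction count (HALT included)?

after MOV r3, #9: r3=9
after MOV r1, #5: r1=5
after MOV r0, #200: r0=200
after LDR r3, [r0]: r3=M[200]=-2
after XOR r3, r3, #11: r3=(-2)^11=-11
after LDR r3, [r0]: r3=M[200]=-2
after AND r3, r3, #127: r3=(-2)&127=126
after ADD r0, r0, #4: r0=200+4=204
after ADD r1, r1, #1: r1=5+1=6
CMP r1, #11  (cmp 6,11)
BNE again: taken
after LDR r3, [r0]: r3=M[204]=9
after XOR r3, r3, #11: r3=9^11=2
after LDR r3, [r0]: r3=M[204]=9
after AND r3, r3, #127: r3=9&127=9
after ADD r0, r0, #4: r0=204+4=208
after ADD r1, r1, #1: r1=6+1=7
CMP r1, #11  (cmp 7,11)
BNE again: taken
after LDR r3, [r0]: r3=M[208]=13
after XOR r3, r3, #11: r3=13^11=6
after LDR r3, [r0]: r3=M[208]=13
after AND r3, r3, #127: r3=13&127=13
after ADD r0, r0, #4: r0=208+4=212
after ADD r1, r1, #1: r1=7+1=8
CMP r1, #11  (cmp 8,11)
BNE again: taken
after LDR r3, [r0]: r3=M[212]=25
after XOR r3, r3, #11: r3=25^11=18
after LDR r3, [r0]: r3=M[212]=25
after AND r3, r3, #127: r3=25&127=25
after ADD r0, r0, #4: r0=212+4=216
after ADD r1, r1, #1: r1=8+1=9
CMP r1, #11  (cmp 9,11)
BNE again: taken
after LDR r3, [r0]: r3=M[216]=23
after XOR r3, r3, #11: r3=23^11=28
after LDR r3, [r0]: r3=M[216]=23
after AND r3, r3, #127: r3=23&127=23
after ADD r0, r0, #4: r0=216+4=220
after ADD r1, r1, #1: r1=9+1=10
CMP r1, #11  (cmp 10,11)
BNE again: taken
after LDR r3, [r0]: r3=M[220]=12
after XOR r3, r3, #11: r3=12^11=7
after LDR r3, [r0]: r3=M[220]=12
after AND r3, r3, #127: r3=12&127=12
after ADD r0, r0, #4: r0=220+4=224
after ADD r1, r1, #1: r1=10+1=11
CMP r1, #11  (cmp 11,11)
BNE again: not taken
after OR r3, r3, #11: r3=12|11=15
STR r3, [204] → M[204]=15
halt.
Total executed instructions: 54.

54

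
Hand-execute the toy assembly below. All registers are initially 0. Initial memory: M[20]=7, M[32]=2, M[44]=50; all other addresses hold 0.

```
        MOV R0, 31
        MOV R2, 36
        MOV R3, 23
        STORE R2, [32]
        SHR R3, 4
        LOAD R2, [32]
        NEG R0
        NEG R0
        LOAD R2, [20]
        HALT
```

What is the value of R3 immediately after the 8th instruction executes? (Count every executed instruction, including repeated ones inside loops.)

MOV R0, 31 → R0=31
MOV R2, 36 → R2=36
MOV R3, 23 → R3=23
STORE R2, [32] → M[32]=36
SHR R3, 4 → R3=23>>4=1
LOAD R2, [32] → R2=M[32]=36
NEG R0 → R0=-(31)=-31
NEG R0 → R0=-(-31)=31
After step 8: R3 = 1.

1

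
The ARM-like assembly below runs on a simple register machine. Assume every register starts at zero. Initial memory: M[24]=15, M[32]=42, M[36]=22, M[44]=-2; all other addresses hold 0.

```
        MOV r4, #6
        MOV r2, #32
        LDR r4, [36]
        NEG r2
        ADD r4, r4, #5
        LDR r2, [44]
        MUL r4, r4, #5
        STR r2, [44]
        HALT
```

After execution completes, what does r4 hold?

r4=6
r2=32
r4=M[36]=22
r2=-(32)=-32
r4=22+5=27
r2=M[44]=-2
r4=27*5=135
STR r2, [44] → M[44]=-2
halt.

135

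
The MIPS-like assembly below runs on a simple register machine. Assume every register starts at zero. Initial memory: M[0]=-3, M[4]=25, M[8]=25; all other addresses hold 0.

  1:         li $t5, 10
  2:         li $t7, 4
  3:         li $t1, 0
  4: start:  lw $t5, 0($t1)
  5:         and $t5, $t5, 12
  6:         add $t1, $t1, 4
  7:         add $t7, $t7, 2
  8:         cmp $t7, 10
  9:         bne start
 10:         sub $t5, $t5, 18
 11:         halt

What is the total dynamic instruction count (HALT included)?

li $t5, 10 → $t5=10
li $t7, 4 → $t7=4
li $t1, 0 → $t1=0
lw $t5, 0($t1) → $t5=M[0]=-3
and $t5, $t5, 12 → $t5=(-3)&12=12
add $t1, $t1, 4 → $t1=0+4=4
add $t7, $t7, 2 → $t7=4+2=6
cmp $t7, 10  (cmp 6,10)
bne start: taken
lw $t5, 0($t1) → $t5=M[4]=25
and $t5, $t5, 12 → $t5=25&12=8
add $t1, $t1, 4 → $t1=4+4=8
add $t7, $t7, 2 → $t7=6+2=8
cmp $t7, 10  (cmp 8,10)
bne start: taken
lw $t5, 0($t1) → $t5=M[8]=25
and $t5, $t5, 12 → $t5=25&12=8
add $t1, $t1, 4 → $t1=8+4=12
add $t7, $t7, 2 → $t7=8+2=10
cmp $t7, 10  (cmp 10,10)
bne start: not taken
sub $t5, $t5, 18 → $t5=8-18=-10
halt.
Total executed instructions: 23.

23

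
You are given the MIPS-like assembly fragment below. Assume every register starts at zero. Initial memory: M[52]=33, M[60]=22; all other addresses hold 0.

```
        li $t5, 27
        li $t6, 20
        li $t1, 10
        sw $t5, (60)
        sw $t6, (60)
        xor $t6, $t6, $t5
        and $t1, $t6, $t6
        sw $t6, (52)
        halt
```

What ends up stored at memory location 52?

$t5=27
$t6=20
$t1=10
sw $t5, (60) → M[60]=27
sw $t6, (60) → M[60]=20
$t6=20^27=15
$t1=15&15=15
sw $t6, (52) → M[52]=15
halt.

15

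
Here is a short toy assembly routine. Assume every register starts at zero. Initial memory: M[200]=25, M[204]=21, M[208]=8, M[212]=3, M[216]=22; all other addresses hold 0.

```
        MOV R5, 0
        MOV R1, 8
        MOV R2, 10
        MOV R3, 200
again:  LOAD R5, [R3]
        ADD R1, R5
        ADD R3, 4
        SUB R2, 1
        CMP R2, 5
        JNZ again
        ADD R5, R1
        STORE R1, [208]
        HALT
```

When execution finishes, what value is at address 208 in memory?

87

after MOV R5, 0: R5=0
after MOV R1, 8: R1=8
after MOV R2, 10: R2=10
after MOV R3, 200: R3=200
after LOAD R5, [R3]: R5=M[200]=25
after ADD R1, R5: R1=8+25=33
after ADD R3, 4: R3=200+4=204
after SUB R2, 1: R2=10-1=9
CMP R2, 5  (cmp 9,5)
JNZ again: taken
after LOAD R5, [R3]: R5=M[204]=21
after ADD R1, R5: R1=33+21=54
after ADD R3, 4: R3=204+4=208
after SUB R2, 1: R2=9-1=8
CMP R2, 5  (cmp 8,5)
JNZ again: taken
after LOAD R5, [R3]: R5=M[208]=8
after ADD R1, R5: R1=54+8=62
after ADD R3, 4: R3=208+4=212
after SUB R2, 1: R2=8-1=7
CMP R2, 5  (cmp 7,5)
JNZ again: taken
after LOAD R5, [R3]: R5=M[212]=3
after ADD R1, R5: R1=62+3=65
after ADD R3, 4: R3=212+4=216
after SUB R2, 1: R2=7-1=6
CMP R2, 5  (cmp 6,5)
JNZ again: taken
after LOAD R5, [R3]: R5=M[216]=22
after ADD R1, R5: R1=65+22=87
after ADD R3, 4: R3=216+4=220
after SUB R2, 1: R2=6-1=5
CMP R2, 5  (cmp 5,5)
JNZ again: not taken
after ADD R5, R1: R5=22+87=109
STORE R1, [208] → M[208]=87
halt.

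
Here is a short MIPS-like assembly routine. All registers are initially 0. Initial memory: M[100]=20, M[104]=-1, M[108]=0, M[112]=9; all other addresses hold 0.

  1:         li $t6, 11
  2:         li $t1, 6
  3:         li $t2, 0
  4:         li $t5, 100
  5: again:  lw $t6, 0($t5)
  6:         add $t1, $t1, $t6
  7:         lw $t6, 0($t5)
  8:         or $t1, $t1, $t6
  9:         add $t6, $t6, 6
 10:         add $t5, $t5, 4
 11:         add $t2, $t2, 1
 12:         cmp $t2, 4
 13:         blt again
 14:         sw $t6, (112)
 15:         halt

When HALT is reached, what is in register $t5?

li $t6, 11 → $t6=11
li $t1, 6 → $t1=6
li $t2, 0 → $t2=0
li $t5, 100 → $t5=100
lw $t6, 0($t5) → $t6=M[100]=20
add $t1, $t1, $t6 → $t1=6+20=26
lw $t6, 0($t5) → $t6=M[100]=20
or $t1, $t1, $t6 → $t1=26|20=30
add $t6, $t6, 6 → $t6=20+6=26
add $t5, $t5, 4 → $t5=100+4=104
add $t2, $t2, 1 → $t2=0+1=1
cmp $t2, 4  (cmp 1,4)
blt again: taken
lw $t6, 0($t5) → $t6=M[104]=-1
add $t1, $t1, $t6 → $t1=30+(-1)=29
lw $t6, 0($t5) → $t6=M[104]=-1
or $t1, $t1, $t6 → $t1=29|(-1)=-1
add $t6, $t6, 6 → $t6=(-1)+6=5
add $t5, $t5, 4 → $t5=104+4=108
add $t2, $t2, 1 → $t2=1+1=2
cmp $t2, 4  (cmp 2,4)
blt again: taken
lw $t6, 0($t5) → $t6=M[108]=0
add $t1, $t1, $t6 → $t1=(-1)+0=-1
lw $t6, 0($t5) → $t6=M[108]=0
or $t1, $t1, $t6 → $t1=(-1)|0=-1
add $t6, $t6, 6 → $t6=0+6=6
add $t5, $t5, 4 → $t5=108+4=112
add $t2, $t2, 1 → $t2=2+1=3
cmp $t2, 4  (cmp 3,4)
blt again: taken
lw $t6, 0($t5) → $t6=M[112]=9
add $t1, $t1, $t6 → $t1=(-1)+9=8
lw $t6, 0($t5) → $t6=M[112]=9
or $t1, $t1, $t6 → $t1=8|9=9
add $t6, $t6, 6 → $t6=9+6=15
add $t5, $t5, 4 → $t5=112+4=116
add $t2, $t2, 1 → $t2=3+1=4
cmp $t2, 4  (cmp 4,4)
blt again: not taken
sw $t6, (112) → M[112]=15
halt.

116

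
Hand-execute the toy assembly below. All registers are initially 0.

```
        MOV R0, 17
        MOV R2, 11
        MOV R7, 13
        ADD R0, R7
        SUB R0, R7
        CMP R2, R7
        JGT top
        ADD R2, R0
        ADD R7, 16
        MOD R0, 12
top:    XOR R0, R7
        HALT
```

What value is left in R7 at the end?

MOV R0, 17 → R0=17
MOV R2, 11 → R2=11
MOV R7, 13 → R7=13
ADD R0, R7 → R0=17+13=30
SUB R0, R7 → R0=30-13=17
CMP R2, R7  (cmp 11,13)
JGT top: not taken
ADD R2, R0 → R2=11+17=28
ADD R7, 16 → R7=13+16=29
MOD R0, 12 → R0=17%12=5
XOR R0, R7 → R0=5^29=24
halt.

29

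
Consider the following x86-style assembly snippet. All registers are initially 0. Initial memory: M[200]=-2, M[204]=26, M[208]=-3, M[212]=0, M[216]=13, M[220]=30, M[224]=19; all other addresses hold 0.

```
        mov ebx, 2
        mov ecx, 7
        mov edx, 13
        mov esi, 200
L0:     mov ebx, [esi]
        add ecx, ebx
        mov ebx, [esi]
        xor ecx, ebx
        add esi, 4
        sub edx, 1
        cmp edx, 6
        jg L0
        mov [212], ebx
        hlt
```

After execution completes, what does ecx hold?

49

mov ebx, 2 → ebx=2
mov ecx, 7 → ecx=7
mov edx, 13 → edx=13
mov esi, 200 → esi=200
mov ebx, [esi] → ebx=M[200]=-2
add ecx, ebx → ecx=7+(-2)=5
mov ebx, [esi] → ebx=M[200]=-2
xor ecx, ebx → ecx=5^(-2)=-5
add esi, 4 → esi=200+4=204
sub edx, 1 → edx=13-1=12
cmp edx, 6  (cmp 12,6)
jg L0: taken
mov ebx, [esi] → ebx=M[204]=26
add ecx, ebx → ecx=(-5)+26=21
mov ebx, [esi] → ebx=M[204]=26
xor ecx, ebx → ecx=21^26=15
add esi, 4 → esi=204+4=208
sub edx, 1 → edx=12-1=11
cmp edx, 6  (cmp 11,6)
jg L0: taken
mov ebx, [esi] → ebx=M[208]=-3
add ecx, ebx → ecx=15+(-3)=12
mov ebx, [esi] → ebx=M[208]=-3
xor ecx, ebx → ecx=12^(-3)=-15
add esi, 4 → esi=208+4=212
sub edx, 1 → edx=11-1=10
cmp edx, 6  (cmp 10,6)
jg L0: taken
mov ebx, [esi] → ebx=M[212]=0
add ecx, ebx → ecx=(-15)+0=-15
mov ebx, [esi] → ebx=M[212]=0
xor ecx, ebx → ecx=(-15)^0=-15
add esi, 4 → esi=212+4=216
sub edx, 1 → edx=10-1=9
cmp edx, 6  (cmp 9,6)
jg L0: taken
mov ebx, [esi] → ebx=M[216]=13
add ecx, ebx → ecx=(-15)+13=-2
mov ebx, [esi] → ebx=M[216]=13
xor ecx, ebx → ecx=(-2)^13=-13
add esi, 4 → esi=216+4=220
sub edx, 1 → edx=9-1=8
cmp edx, 6  (cmp 8,6)
jg L0: taken
mov ebx, [esi] → ebx=M[220]=30
add ecx, ebx → ecx=(-13)+30=17
mov ebx, [esi] → ebx=M[220]=30
xor ecx, ebx → ecx=17^30=15
add esi, 4 → esi=220+4=224
sub edx, 1 → edx=8-1=7
cmp edx, 6  (cmp 7,6)
jg L0: taken
mov ebx, [esi] → ebx=M[224]=19
add ecx, ebx → ecx=15+19=34
mov ebx, [esi] → ebx=M[224]=19
xor ecx, ebx → ecx=34^19=49
add esi, 4 → esi=224+4=228
sub edx, 1 → edx=7-1=6
cmp edx, 6  (cmp 6,6)
jg L0: not taken
mov [212], ebx → M[212]=19
halt.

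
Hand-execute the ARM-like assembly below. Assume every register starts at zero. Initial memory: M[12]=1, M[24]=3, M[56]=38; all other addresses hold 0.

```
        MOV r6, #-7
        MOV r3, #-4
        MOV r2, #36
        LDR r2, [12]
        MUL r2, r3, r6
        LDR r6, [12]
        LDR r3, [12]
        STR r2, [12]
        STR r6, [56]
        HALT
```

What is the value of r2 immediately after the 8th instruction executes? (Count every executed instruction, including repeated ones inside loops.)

28

MOV r6, #-7 → r6=-7
MOV r3, #-4 → r3=-4
MOV r2, #36 → r2=36
LDR r2, [12] → r2=M[12]=1
MUL r2, r3, r6 → r2=(-4)*(-7)=28
LDR r6, [12] → r6=M[12]=1
LDR r3, [12] → r3=M[12]=1
STR r2, [12] → M[12]=28
After step 8: r2 = 28.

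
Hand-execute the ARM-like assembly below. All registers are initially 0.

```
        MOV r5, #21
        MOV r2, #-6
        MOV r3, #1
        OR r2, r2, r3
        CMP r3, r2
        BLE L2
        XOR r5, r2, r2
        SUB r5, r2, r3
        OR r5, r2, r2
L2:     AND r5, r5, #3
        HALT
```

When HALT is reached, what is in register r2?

MOV r5, #21 → r5=21
MOV r2, #-6 → r2=-6
MOV r3, #1 → r3=1
OR r2, r2, r3 → r2=(-6)|1=-5
CMP r3, r2  (cmp 1,-5)
BLE L2: not taken
XOR r5, r2, r2 → r5=(-5)^(-5)=0
SUB r5, r2, r3 → r5=(-5)-1=-6
OR r5, r2, r2 → r5=(-5)|(-5)=-5
AND r5, r5, #3 → r5=(-5)&3=3
halt.

-5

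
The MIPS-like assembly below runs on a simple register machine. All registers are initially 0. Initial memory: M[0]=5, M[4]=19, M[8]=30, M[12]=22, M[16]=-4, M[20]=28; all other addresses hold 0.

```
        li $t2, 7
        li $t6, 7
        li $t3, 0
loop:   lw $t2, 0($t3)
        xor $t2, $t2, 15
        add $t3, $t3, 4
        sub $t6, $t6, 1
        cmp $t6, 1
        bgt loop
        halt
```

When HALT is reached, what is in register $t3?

li $t2, 7 → $t2=7
li $t6, 7 → $t6=7
li $t3, 0 → $t3=0
lw $t2, 0($t3) → $t2=M[0]=5
xor $t2, $t2, 15 → $t2=5^15=10
add $t3, $t3, 4 → $t3=0+4=4
sub $t6, $t6, 1 → $t6=7-1=6
cmp $t6, 1  (cmp 6,1)
bgt loop: taken
lw $t2, 0($t3) → $t2=M[4]=19
xor $t2, $t2, 15 → $t2=19^15=28
add $t3, $t3, 4 → $t3=4+4=8
sub $t6, $t6, 1 → $t6=6-1=5
cmp $t6, 1  (cmp 5,1)
bgt loop: taken
lw $t2, 0($t3) → $t2=M[8]=30
xor $t2, $t2, 15 → $t2=30^15=17
add $t3, $t3, 4 → $t3=8+4=12
sub $t6, $t6, 1 → $t6=5-1=4
cmp $t6, 1  (cmp 4,1)
bgt loop: taken
lw $t2, 0($t3) → $t2=M[12]=22
xor $t2, $t2, 15 → $t2=22^15=25
add $t3, $t3, 4 → $t3=12+4=16
sub $t6, $t6, 1 → $t6=4-1=3
cmp $t6, 1  (cmp 3,1)
bgt loop: taken
lw $t2, 0($t3) → $t2=M[16]=-4
xor $t2, $t2, 15 → $t2=(-4)^15=-13
add $t3, $t3, 4 → $t3=16+4=20
sub $t6, $t6, 1 → $t6=3-1=2
cmp $t6, 1  (cmp 2,1)
bgt loop: taken
lw $t2, 0($t3) → $t2=M[20]=28
xor $t2, $t2, 15 → $t2=28^15=19
add $t3, $t3, 4 → $t3=20+4=24
sub $t6, $t6, 1 → $t6=2-1=1
cmp $t6, 1  (cmp 1,1)
bgt loop: not taken
halt.

24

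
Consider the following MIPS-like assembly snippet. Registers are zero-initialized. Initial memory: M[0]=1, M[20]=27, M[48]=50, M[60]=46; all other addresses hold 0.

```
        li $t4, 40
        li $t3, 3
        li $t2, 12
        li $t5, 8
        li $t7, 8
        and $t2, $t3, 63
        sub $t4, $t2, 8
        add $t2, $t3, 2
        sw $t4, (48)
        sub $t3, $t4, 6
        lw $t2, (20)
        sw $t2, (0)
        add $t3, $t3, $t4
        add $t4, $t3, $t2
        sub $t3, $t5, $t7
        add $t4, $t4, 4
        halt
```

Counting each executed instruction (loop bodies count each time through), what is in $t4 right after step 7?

li $t4, 40 → $t4=40
li $t3, 3 → $t3=3
li $t2, 12 → $t2=12
li $t5, 8 → $t5=8
li $t7, 8 → $t7=8
and $t2, $t3, 63 → $t2=3&63=3
sub $t4, $t2, 8 → $t4=3-8=-5
After step 7: $t4 = -5.

-5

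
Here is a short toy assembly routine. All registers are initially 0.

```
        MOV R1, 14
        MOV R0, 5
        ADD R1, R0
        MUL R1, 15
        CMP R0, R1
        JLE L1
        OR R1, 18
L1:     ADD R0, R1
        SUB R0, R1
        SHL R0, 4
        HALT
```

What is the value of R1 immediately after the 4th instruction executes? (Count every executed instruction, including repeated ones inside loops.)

285

after MOV R1, 14: R1=14
after MOV R0, 5: R0=5
after ADD R1, R0: R1=14+5=19
after MUL R1, 15: R1=19*15=285
After step 4: R1 = 285.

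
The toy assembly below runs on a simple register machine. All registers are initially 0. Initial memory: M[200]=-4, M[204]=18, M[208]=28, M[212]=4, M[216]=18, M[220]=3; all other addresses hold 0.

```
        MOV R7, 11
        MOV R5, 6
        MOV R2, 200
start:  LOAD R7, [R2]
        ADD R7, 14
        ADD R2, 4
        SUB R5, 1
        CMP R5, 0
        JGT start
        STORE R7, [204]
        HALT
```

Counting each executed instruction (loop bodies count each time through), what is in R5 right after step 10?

after MOV R7, 11: R7=11
after MOV R5, 6: R5=6
after MOV R2, 200: R2=200
after LOAD R7, [R2]: R7=M[200]=-4
after ADD R7, 14: R7=(-4)+14=10
after ADD R2, 4: R2=200+4=204
after SUB R5, 1: R5=6-1=5
CMP R5, 0  (cmp 5,0)
JGT start: taken
after LOAD R7, [R2]: R7=M[204]=18
After step 10: R5 = 5.

5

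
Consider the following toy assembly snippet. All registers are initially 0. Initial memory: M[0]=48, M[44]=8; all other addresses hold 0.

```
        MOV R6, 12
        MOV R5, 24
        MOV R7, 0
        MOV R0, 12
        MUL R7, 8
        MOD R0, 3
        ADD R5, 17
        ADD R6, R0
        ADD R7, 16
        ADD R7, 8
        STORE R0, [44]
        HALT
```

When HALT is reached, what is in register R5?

41

MOV R6, 12 → R6=12
MOV R5, 24 → R5=24
MOV R7, 0 → R7=0
MOV R0, 12 → R0=12
MUL R7, 8 → R7=0*8=0
MOD R0, 3 → R0=12%3=0
ADD R5, 17 → R5=24+17=41
ADD R6, R0 → R6=12+0=12
ADD R7, 16 → R7=0+16=16
ADD R7, 8 → R7=16+8=24
STORE R0, [44] → M[44]=0
halt.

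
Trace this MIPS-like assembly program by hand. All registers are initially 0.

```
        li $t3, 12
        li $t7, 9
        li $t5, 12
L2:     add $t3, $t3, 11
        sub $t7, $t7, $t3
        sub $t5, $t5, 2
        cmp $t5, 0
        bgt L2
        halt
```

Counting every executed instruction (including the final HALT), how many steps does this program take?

$t3=12
$t7=9
$t5=12
$t3=12+11=23
$t7=9-23=-14
$t5=12-2=10
cmp $t5, 0  (cmp 10,0)
bgt L2: taken
$t3=23+11=34
$t7=(-14)-34=-48
$t5=10-2=8
cmp $t5, 0  (cmp 8,0)
bgt L2: taken
$t3=34+11=45
$t7=(-48)-45=-93
$t5=8-2=6
cmp $t5, 0  (cmp 6,0)
bgt L2: taken
$t3=45+11=56
$t7=(-93)-56=-149
$t5=6-2=4
cmp $t5, 0  (cmp 4,0)
bgt L2: taken
$t3=56+11=67
$t7=(-149)-67=-216
$t5=4-2=2
cmp $t5, 0  (cmp 2,0)
bgt L2: taken
$t3=67+11=78
$t7=(-216)-78=-294
$t5=2-2=0
cmp $t5, 0  (cmp 0,0)
bgt L2: not taken
halt.
Total executed instructions: 34.

34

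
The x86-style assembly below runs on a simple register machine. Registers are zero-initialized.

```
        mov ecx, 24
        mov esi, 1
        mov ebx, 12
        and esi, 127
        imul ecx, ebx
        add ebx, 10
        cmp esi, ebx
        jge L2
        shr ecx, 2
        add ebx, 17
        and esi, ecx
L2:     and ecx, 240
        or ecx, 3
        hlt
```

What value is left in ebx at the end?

ecx=24
esi=1
ebx=12
esi=1&127=1
ecx=24*12=288
ebx=12+10=22
cmp esi, ebx  (cmp 1,22)
jge L2: not taken
ecx=288>>2=72
ebx=22+17=39
esi=1&72=0
ecx=72&240=64
ecx=64|3=67
halt.

39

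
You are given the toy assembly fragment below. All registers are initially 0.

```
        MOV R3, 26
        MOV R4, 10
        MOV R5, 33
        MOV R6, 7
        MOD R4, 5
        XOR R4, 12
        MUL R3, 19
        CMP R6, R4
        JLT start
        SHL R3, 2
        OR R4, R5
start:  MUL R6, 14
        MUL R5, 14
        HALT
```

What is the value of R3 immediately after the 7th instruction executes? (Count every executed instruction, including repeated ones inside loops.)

494

R3=26
R4=10
R5=33
R6=7
R4=10%5=0
R4=0^12=12
R3=26*19=494
After step 7: R3 = 494.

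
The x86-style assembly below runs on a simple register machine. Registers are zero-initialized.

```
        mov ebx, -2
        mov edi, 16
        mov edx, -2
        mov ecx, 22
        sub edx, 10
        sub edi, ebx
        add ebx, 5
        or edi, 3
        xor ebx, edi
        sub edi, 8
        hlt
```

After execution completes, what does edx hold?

mov ebx, -2 → ebx=-2
mov edi, 16 → edi=16
mov edx, -2 → edx=-2
mov ecx, 22 → ecx=22
sub edx, 10 → edx=(-2)-10=-12
sub edi, ebx → edi=16-(-2)=18
add ebx, 5 → ebx=(-2)+5=3
or edi, 3 → edi=18|3=19
xor ebx, edi → ebx=3^19=16
sub edi, 8 → edi=19-8=11
halt.

-12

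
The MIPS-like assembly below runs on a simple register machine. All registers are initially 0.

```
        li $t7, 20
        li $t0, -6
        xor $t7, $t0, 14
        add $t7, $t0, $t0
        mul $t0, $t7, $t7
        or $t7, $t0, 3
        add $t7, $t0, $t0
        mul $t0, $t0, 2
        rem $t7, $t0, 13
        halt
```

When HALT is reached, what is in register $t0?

288

after li $t7, 20: $t7=20
after li $t0, -6: $t0=-6
after xor $t7, $t0, 14: $t7=(-6)^14=-12
after add $t7, $t0, $t0: $t7=(-6)+(-6)=-12
after mul $t0, $t7, $t7: $t0=(-12)*(-12)=144
after or $t7, $t0, 3: $t7=144|3=147
after add $t7, $t0, $t0: $t7=144+144=288
after mul $t0, $t0, 2: $t0=144*2=288
after rem $t7, $t0, 13: $t7=288%13=2
halt.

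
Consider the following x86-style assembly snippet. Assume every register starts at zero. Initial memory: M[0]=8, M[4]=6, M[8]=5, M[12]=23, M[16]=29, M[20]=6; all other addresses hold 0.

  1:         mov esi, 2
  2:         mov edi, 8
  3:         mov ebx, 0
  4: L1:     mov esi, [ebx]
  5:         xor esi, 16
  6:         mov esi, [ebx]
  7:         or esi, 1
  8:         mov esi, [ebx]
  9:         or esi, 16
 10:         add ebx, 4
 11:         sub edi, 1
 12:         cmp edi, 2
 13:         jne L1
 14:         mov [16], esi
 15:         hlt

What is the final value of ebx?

mov esi, 2 → esi=2
mov edi, 8 → edi=8
mov ebx, 0 → ebx=0
mov esi, [ebx] → esi=M[0]=8
xor esi, 16 → esi=8^16=24
mov esi, [ebx] → esi=M[0]=8
or esi, 1 → esi=8|1=9
mov esi, [ebx] → esi=M[0]=8
or esi, 16 → esi=8|16=24
add ebx, 4 → ebx=0+4=4
sub edi, 1 → edi=8-1=7
cmp edi, 2  (cmp 7,2)
jne L1: taken
mov esi, [ebx] → esi=M[4]=6
xor esi, 16 → esi=6^16=22
mov esi, [ebx] → esi=M[4]=6
or esi, 1 → esi=6|1=7
mov esi, [ebx] → esi=M[4]=6
or esi, 16 → esi=6|16=22
add ebx, 4 → ebx=4+4=8
sub edi, 1 → edi=7-1=6
cmp edi, 2  (cmp 6,2)
jne L1: taken
mov esi, [ebx] → esi=M[8]=5
xor esi, 16 → esi=5^16=21
mov esi, [ebx] → esi=M[8]=5
or esi, 1 → esi=5|1=5
mov esi, [ebx] → esi=M[8]=5
or esi, 16 → esi=5|16=21
add ebx, 4 → ebx=8+4=12
sub edi, 1 → edi=6-1=5
cmp edi, 2  (cmp 5,2)
jne L1: taken
mov esi, [ebx] → esi=M[12]=23
xor esi, 16 → esi=23^16=7
mov esi, [ebx] → esi=M[12]=23
or esi, 1 → esi=23|1=23
mov esi, [ebx] → esi=M[12]=23
or esi, 16 → esi=23|16=23
add ebx, 4 → ebx=12+4=16
sub edi, 1 → edi=5-1=4
cmp edi, 2  (cmp 4,2)
jne L1: taken
mov esi, [ebx] → esi=M[16]=29
xor esi, 16 → esi=29^16=13
mov esi, [ebx] → esi=M[16]=29
or esi, 1 → esi=29|1=29
mov esi, [ebx] → esi=M[16]=29
or esi, 16 → esi=29|16=29
add ebx, 4 → ebx=16+4=20
sub edi, 1 → edi=4-1=3
cmp edi, 2  (cmp 3,2)
jne L1: taken
mov esi, [ebx] → esi=M[20]=6
xor esi, 16 → esi=6^16=22
mov esi, [ebx] → esi=M[20]=6
or esi, 1 → esi=6|1=7
mov esi, [ebx] → esi=M[20]=6
or esi, 16 → esi=6|16=22
add ebx, 4 → ebx=20+4=24
sub edi, 1 → edi=3-1=2
cmp edi, 2  (cmp 2,2)
jne L1: not taken
mov [16], esi → M[16]=22
halt.

24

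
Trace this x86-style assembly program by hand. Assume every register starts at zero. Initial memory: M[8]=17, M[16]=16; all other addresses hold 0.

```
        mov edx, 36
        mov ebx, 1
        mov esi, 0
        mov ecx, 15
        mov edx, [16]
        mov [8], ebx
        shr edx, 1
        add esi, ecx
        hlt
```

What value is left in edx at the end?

8

after mov edx, 36: edx=36
after mov ebx, 1: ebx=1
after mov esi, 0: esi=0
after mov ecx, 15: ecx=15
after mov edx, [16]: edx=M[16]=16
mov [8], ebx → M[8]=1
after shr edx, 1: edx=16>>1=8
after add esi, ecx: esi=0+15=15
halt.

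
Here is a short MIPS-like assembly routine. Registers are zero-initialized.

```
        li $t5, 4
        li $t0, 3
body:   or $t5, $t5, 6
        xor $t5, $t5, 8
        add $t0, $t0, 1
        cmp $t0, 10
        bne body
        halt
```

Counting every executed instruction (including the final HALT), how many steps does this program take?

38

after li $t5, 4: $t5=4
after li $t0, 3: $t0=3
after or $t5, $t5, 6: $t5=4|6=6
after xor $t5, $t5, 8: $t5=6^8=14
after add $t0, $t0, 1: $t0=3+1=4
cmp $t0, 10  (cmp 4,10)
bne body: taken
after or $t5, $t5, 6: $t5=14|6=14
after xor $t5, $t5, 8: $t5=14^8=6
after add $t0, $t0, 1: $t0=4+1=5
cmp $t0, 10  (cmp 5,10)
bne body: taken
after or $t5, $t5, 6: $t5=6|6=6
after xor $t5, $t5, 8: $t5=6^8=14
after add $t0, $t0, 1: $t0=5+1=6
cmp $t0, 10  (cmp 6,10)
bne body: taken
after or $t5, $t5, 6: $t5=14|6=14
after xor $t5, $t5, 8: $t5=14^8=6
after add $t0, $t0, 1: $t0=6+1=7
cmp $t0, 10  (cmp 7,10)
bne body: taken
after or $t5, $t5, 6: $t5=6|6=6
after xor $t5, $t5, 8: $t5=6^8=14
after add $t0, $t0, 1: $t0=7+1=8
cmp $t0, 10  (cmp 8,10)
bne body: taken
after or $t5, $t5, 6: $t5=14|6=14
after xor $t5, $t5, 8: $t5=14^8=6
after add $t0, $t0, 1: $t0=8+1=9
cmp $t0, 10  (cmp 9,10)
bne body: taken
after or $t5, $t5, 6: $t5=6|6=6
after xor $t5, $t5, 8: $t5=6^8=14
after add $t0, $t0, 1: $t0=9+1=10
cmp $t0, 10  (cmp 10,10)
bne body: not taken
halt.
Total executed instructions: 38.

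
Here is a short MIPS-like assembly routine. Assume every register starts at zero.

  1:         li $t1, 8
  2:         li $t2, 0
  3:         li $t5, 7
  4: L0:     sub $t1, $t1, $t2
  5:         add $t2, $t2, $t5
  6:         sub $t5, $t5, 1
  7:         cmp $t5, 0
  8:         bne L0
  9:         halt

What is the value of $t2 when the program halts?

after li $t1, 8: $t1=8
after li $t2, 0: $t2=0
after li $t5, 7: $t5=7
after sub $t1, $t1, $t2: $t1=8-0=8
after add $t2, $t2, $t5: $t2=0+7=7
after sub $t5, $t5, 1: $t5=7-1=6
cmp $t5, 0  (cmp 6,0)
bne L0: taken
after sub $t1, $t1, $t2: $t1=8-7=1
after add $t2, $t2, $t5: $t2=7+6=13
after sub $t5, $t5, 1: $t5=6-1=5
cmp $t5, 0  (cmp 5,0)
bne L0: taken
after sub $t1, $t1, $t2: $t1=1-13=-12
after add $t2, $t2, $t5: $t2=13+5=18
after sub $t5, $t5, 1: $t5=5-1=4
cmp $t5, 0  (cmp 4,0)
bne L0: taken
after sub $t1, $t1, $t2: $t1=(-12)-18=-30
after add $t2, $t2, $t5: $t2=18+4=22
after sub $t5, $t5, 1: $t5=4-1=3
cmp $t5, 0  (cmp 3,0)
bne L0: taken
after sub $t1, $t1, $t2: $t1=(-30)-22=-52
after add $t2, $t2, $t5: $t2=22+3=25
after sub $t5, $t5, 1: $t5=3-1=2
cmp $t5, 0  (cmp 2,0)
bne L0: taken
after sub $t1, $t1, $t2: $t1=(-52)-25=-77
after add $t2, $t2, $t5: $t2=25+2=27
after sub $t5, $t5, 1: $t5=2-1=1
cmp $t5, 0  (cmp 1,0)
bne L0: taken
after sub $t1, $t1, $t2: $t1=(-77)-27=-104
after add $t2, $t2, $t5: $t2=27+1=28
after sub $t5, $t5, 1: $t5=1-1=0
cmp $t5, 0  (cmp 0,0)
bne L0: not taken
halt.

28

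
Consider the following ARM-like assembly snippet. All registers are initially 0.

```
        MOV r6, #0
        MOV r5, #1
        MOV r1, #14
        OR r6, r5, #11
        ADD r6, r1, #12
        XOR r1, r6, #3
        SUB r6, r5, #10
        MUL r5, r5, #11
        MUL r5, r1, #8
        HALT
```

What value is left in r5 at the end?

after MOV r6, #0: r6=0
after MOV r5, #1: r5=1
after MOV r1, #14: r1=14
after OR r6, r5, #11: r6=1|11=11
after ADD r6, r1, #12: r6=14+12=26
after XOR r1, r6, #3: r1=26^3=25
after SUB r6, r5, #10: r6=1-10=-9
after MUL r5, r5, #11: r5=1*11=11
after MUL r5, r1, #8: r5=25*8=200
halt.

200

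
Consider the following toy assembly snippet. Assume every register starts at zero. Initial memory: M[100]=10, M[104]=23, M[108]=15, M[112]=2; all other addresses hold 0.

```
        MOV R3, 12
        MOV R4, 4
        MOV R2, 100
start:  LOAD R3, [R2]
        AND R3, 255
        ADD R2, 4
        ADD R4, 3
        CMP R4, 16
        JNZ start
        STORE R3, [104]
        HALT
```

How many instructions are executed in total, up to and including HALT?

R3=12
R4=4
R2=100
R3=M[100]=10
R3=10&255=10
R2=100+4=104
R4=4+3=7
CMP R4, 16  (cmp 7,16)
JNZ start: taken
R3=M[104]=23
R3=23&255=23
R2=104+4=108
R4=7+3=10
CMP R4, 16  (cmp 10,16)
JNZ start: taken
R3=M[108]=15
R3=15&255=15
R2=108+4=112
R4=10+3=13
CMP R4, 16  (cmp 13,16)
JNZ start: taken
R3=M[112]=2
R3=2&255=2
R2=112+4=116
R4=13+3=16
CMP R4, 16  (cmp 16,16)
JNZ start: not taken
STORE R3, [104] → M[104]=2
halt.
Total executed instructions: 29.

29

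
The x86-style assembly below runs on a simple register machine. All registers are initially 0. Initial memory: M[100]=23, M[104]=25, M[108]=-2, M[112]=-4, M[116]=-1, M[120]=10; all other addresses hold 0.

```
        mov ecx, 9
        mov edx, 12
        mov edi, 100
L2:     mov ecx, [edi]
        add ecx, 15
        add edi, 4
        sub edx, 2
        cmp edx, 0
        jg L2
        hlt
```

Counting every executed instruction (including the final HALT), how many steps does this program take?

after mov ecx, 9: ecx=9
after mov edx, 12: edx=12
after mov edi, 100: edi=100
after mov ecx, [edi]: ecx=M[100]=23
after add ecx, 15: ecx=23+15=38
after add edi, 4: edi=100+4=104
after sub edx, 2: edx=12-2=10
cmp edx, 0  (cmp 10,0)
jg L2: taken
after mov ecx, [edi]: ecx=M[104]=25
after add ecx, 15: ecx=25+15=40
after add edi, 4: edi=104+4=108
after sub edx, 2: edx=10-2=8
cmp edx, 0  (cmp 8,0)
jg L2: taken
after mov ecx, [edi]: ecx=M[108]=-2
after add ecx, 15: ecx=(-2)+15=13
after add edi, 4: edi=108+4=112
after sub edx, 2: edx=8-2=6
cmp edx, 0  (cmp 6,0)
jg L2: taken
after mov ecx, [edi]: ecx=M[112]=-4
after add ecx, 15: ecx=(-4)+15=11
after add edi, 4: edi=112+4=116
after sub edx, 2: edx=6-2=4
cmp edx, 0  (cmp 4,0)
jg L2: taken
after mov ecx, [edi]: ecx=M[116]=-1
after add ecx, 15: ecx=(-1)+15=14
after add edi, 4: edi=116+4=120
after sub edx, 2: edx=4-2=2
cmp edx, 0  (cmp 2,0)
jg L2: taken
after mov ecx, [edi]: ecx=M[120]=10
after add ecx, 15: ecx=10+15=25
after add edi, 4: edi=120+4=124
after sub edx, 2: edx=2-2=0
cmp edx, 0  (cmp 0,0)
jg L2: not taken
halt.
Total executed instructions: 40.

40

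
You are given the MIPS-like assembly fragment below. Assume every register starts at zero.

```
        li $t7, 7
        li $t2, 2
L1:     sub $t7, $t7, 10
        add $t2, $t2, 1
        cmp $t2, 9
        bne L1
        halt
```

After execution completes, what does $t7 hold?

-63

$t7=7
$t2=2
$t7=7-10=-3
$t2=2+1=3
cmp $t2, 9  (cmp 3,9)
bne L1: taken
$t7=(-3)-10=-13
$t2=3+1=4
cmp $t2, 9  (cmp 4,9)
bne L1: taken
$t7=(-13)-10=-23
$t2=4+1=5
cmp $t2, 9  (cmp 5,9)
bne L1: taken
$t7=(-23)-10=-33
$t2=5+1=6
cmp $t2, 9  (cmp 6,9)
bne L1: taken
$t7=(-33)-10=-43
$t2=6+1=7
cmp $t2, 9  (cmp 7,9)
bne L1: taken
$t7=(-43)-10=-53
$t2=7+1=8
cmp $t2, 9  (cmp 8,9)
bne L1: taken
$t7=(-53)-10=-63
$t2=8+1=9
cmp $t2, 9  (cmp 9,9)
bne L1: not taken
halt.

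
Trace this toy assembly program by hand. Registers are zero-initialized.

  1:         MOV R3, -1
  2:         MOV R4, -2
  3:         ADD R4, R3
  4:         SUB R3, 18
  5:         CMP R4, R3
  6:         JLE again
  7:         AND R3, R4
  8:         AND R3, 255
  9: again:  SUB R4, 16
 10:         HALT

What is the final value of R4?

-19

MOV R3, -1 → R3=-1
MOV R4, -2 → R4=-2
ADD R4, R3 → R4=(-2)+(-1)=-3
SUB R3, 18 → R3=(-1)-18=-19
CMP R4, R3  (cmp -3,-19)
JLE again: not taken
AND R3, R4 → R3=(-19)&(-3)=-19
AND R3, 255 → R3=(-19)&255=237
SUB R4, 16 → R4=(-3)-16=-19
halt.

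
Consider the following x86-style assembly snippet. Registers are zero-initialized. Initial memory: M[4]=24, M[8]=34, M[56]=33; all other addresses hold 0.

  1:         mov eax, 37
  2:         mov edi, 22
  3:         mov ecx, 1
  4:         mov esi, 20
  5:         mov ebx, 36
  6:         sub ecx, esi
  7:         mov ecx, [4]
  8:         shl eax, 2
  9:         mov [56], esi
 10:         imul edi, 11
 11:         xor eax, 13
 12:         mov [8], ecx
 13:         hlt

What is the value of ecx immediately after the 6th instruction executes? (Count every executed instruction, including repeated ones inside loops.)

-19

mov eax, 37 → eax=37
mov edi, 22 → edi=22
mov ecx, 1 → ecx=1
mov esi, 20 → esi=20
mov ebx, 36 → ebx=36
sub ecx, esi → ecx=1-20=-19
After step 6: ecx = -19.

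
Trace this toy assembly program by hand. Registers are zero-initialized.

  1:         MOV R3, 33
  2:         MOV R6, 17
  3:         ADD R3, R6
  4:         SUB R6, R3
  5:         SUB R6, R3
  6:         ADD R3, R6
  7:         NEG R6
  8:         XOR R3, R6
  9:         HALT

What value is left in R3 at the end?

MOV R3, 33 → R3=33
MOV R6, 17 → R6=17
ADD R3, R6 → R3=33+17=50
SUB R6, R3 → R6=17-50=-33
SUB R6, R3 → R6=(-33)-50=-83
ADD R3, R6 → R3=50+(-83)=-33
NEG R6 → R6=-(-83)=83
XOR R3, R6 → R3=(-33)^83=-116
halt.

-116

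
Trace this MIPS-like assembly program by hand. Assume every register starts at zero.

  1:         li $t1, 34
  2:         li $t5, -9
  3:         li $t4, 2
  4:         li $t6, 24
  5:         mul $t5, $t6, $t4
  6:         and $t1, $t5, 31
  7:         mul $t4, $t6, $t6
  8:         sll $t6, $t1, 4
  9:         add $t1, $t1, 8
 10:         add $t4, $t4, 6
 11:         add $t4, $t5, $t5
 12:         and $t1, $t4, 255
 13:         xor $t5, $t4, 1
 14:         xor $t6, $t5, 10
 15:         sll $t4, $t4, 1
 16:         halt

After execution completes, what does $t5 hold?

97

$t1=34
$t5=-9
$t4=2
$t6=24
$t5=24*2=48
$t1=48&31=16
$t4=24*24=576
$t6=16<<4=256
$t1=16+8=24
$t4=576+6=582
$t4=48+48=96
$t1=96&255=96
$t5=96^1=97
$t6=97^10=107
$t4=96<<1=192
halt.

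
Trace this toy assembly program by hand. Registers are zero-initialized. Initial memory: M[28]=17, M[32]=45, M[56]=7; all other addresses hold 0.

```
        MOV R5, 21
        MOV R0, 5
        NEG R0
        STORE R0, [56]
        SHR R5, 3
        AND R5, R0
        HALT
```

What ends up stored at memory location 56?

-5

R5=21
R0=5
R0=-(5)=-5
STORE R0, [56] → M[56]=-5
R5=21>>3=2
R5=2&(-5)=2
halt.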